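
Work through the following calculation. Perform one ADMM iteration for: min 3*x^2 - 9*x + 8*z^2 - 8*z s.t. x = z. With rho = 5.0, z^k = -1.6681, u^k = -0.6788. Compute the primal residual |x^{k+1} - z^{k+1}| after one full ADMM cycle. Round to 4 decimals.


ADMM iteration with rho = 5.0, z^k = -1.6681, u^k = -0.6788
Step 1: x-update.
Minimize 3*x^2 - 9*x + (5.0/2)*(x + 1.6681 - 0.6788)^2
FOC: (2*3 + 5.0)*x = 9 + 5.0*(-1.6681 + 0.6788)
x^{k+1} = 0.3685
Step 2: z-update.
Minimize 8*z^2 - 8*z + (5.0/2)*(0.3685 - z - 0.6788)^2
FOC: (2*8 + 5.0)*z = 8 + 5.0*(0.3685 - 0.6788)
z^{k+1} = 0.3071
Step 3: u-update.
u^{k+1} = -0.6788 + 0.3685 - 0.3071 = -0.6174
Step 4: Primal residual = |0.3685 - 0.3071| = 0.0614


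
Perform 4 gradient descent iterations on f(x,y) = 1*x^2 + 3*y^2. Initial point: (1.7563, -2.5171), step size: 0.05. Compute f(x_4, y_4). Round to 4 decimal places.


Gradient descent on f(x,y) = 1*x^2 + 3*y^2.
Starting point: (1.7563, -2.5171), alpha = 0.05
Step 1: grad_x = 2*1*1.7563 = 3.5126, grad_y = 2*3*-2.5171 = -15.1026
  x_1 = 1.7563 - 0.05*3.5126 = 1.5807
  y_1 = -2.5171 - 0.05*-15.1026 = -1.762
Step 2: grad_x = 2*1*1.5807 = 3.1613, grad_y = 2*3*-1.762 = -10.5718
  x_2 = 1.5807 - 0.05*3.1613 = 1.4226
  y_2 = -1.762 - 0.05*-10.5718 = -1.2334
Step 3: grad_x = 2*1*1.4226 = 2.8452, grad_y = 2*3*-1.2334 = -7.4003
  x_3 = 1.4226 - 0.05*2.8452 = 1.2803
  y_3 = -1.2334 - 0.05*-7.4003 = -0.8634
Step 4: grad_x = 2*1*1.2803 = 2.5607, grad_y = 2*3*-0.8634 = -5.1802
  x_4 = 1.2803 - 0.05*2.5607 = 1.1523
  y_4 = -0.8634 - 0.05*-5.1802 = -0.6044
f(1.1523, -0.6044) = 1*1.1523^2 + 3*(-0.6044)^2 = 2.4236


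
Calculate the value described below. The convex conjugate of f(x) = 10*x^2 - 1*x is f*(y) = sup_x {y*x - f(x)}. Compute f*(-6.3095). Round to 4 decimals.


f*(y) = sup_x {y*x - a*x^2 - b*x} = sup_x {(y-b)*x - a*x^2}
FOC: (y - b) - 2a*x = 0 => x* = (y - b)/(2a)
x* = (-6.3095 + 1)/(2*10) = -0.2655
f*(-6.3095) = (y-b)^2/(4a) = (-6.3095 + 1)^2/(4*10)
= 28.1908/40 = 0.7048


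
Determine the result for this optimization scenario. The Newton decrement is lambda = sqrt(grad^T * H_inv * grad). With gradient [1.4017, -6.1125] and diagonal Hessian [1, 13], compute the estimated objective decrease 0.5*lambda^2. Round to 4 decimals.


Step 1: H is diagonal, so H^(-1) * g = [1.4017, -0.4702].
Step 2: g^T H^(-1) g = sum_i g_i^2 / H_ii
  = (1.4017)^2/1 + (-6.1125)^2/13
  = 1.9648 + 2.8741 = 4.8388
Step 3: Objective decrease = 0.5 * g^T H^(-1) g = 2.4194


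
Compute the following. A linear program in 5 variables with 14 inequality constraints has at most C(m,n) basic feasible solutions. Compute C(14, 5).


Each vertex corresponds to some choice of n active constraints out of m, so the number of vertices is at most C(m, n) = m! / (n!(m-n)!).
m = 14, n = 5
Numerator: 14 * 13 * 12 * 11 * 10
Denominator: 5! = 120
C(14, 5) = 2002


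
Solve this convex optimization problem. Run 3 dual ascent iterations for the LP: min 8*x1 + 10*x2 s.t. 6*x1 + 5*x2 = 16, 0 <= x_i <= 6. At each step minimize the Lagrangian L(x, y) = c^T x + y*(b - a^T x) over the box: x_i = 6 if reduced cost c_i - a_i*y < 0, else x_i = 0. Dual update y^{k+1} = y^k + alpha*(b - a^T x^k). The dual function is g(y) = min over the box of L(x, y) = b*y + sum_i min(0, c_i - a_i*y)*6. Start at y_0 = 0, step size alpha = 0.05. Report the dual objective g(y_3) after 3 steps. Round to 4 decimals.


Dual ascent for LP: min 8*x1 + 10*x2, 6*x1 + 5*x2 = 16, 0 <= x_i <= 6
Step 1: y^k = 0.0, reduced costs: (8.0, 10.0)
  x^k = (0.0, 0.0), subgradient = b - a^T x = 16.0
  y^{k+1} = 0.0 + 0.05*16.0 = 0.8
Step 2: y^k = 0.8, reduced costs: (3.2, 6.0)
  x^k = (0.0, 0.0), subgradient = b - a^T x = 16.0
  y^{k+1} = 0.8 + 0.05*16.0 = 1.6
Step 3: y^k = 1.6, reduced costs: (-1.6, 2.0)
  x^k = (6.0, 0.0), subgradient = b - a^T x = -20.0
  y^{k+1} = 1.6 + 0.05*-20.0 = 0.6
Dual objective at y_3 = 0.6: reduced costs (4.4, 7.0), box minimizer x = (0.0, 0.0)
g(y_3) = b*y + (c1 - a1*y)*x1 + (c2 - a2*y)*x2 = 16*0.6 + 4.4*0.0 + 7.0*0.0 = 9.6 + 0.0 + 0.0 = 9.6


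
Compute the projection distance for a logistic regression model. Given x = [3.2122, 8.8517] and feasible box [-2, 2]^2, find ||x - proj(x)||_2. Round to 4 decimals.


Project each component onto [-2, 2].
clip(3.2122) = 2.0, clip(8.8517) = 2.0
Projection = [2.0, 2.0]
Squared diffs: [1.4694, 46.9458]
Distance = sqrt(48.4152) = 6.9581


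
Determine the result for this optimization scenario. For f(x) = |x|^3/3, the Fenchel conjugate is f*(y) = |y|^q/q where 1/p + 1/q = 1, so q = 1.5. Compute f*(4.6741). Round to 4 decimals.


The conjugate exponent q satisfies 1/p + 1/q = 1.
p = 3, so q = 3/(3 - 1) = 1.5
|y|^q = 4.6741^1.5 = 10.1052
f*(4.6741) = 10.1052 / 1.5 = 6.7368


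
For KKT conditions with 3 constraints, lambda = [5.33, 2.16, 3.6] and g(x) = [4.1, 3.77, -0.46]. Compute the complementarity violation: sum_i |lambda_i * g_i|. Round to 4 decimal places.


KKT complementary slackness check:
lambda_1 * g_1 = 5.33 * 4.1 = 21.853
lambda_2 * g_2 = 2.16 * 3.77 = 8.1432
lambda_3 * g_3 = 3.6 * -0.46 = -1.656
Total violation = 21.853 + 8.1432 + 1.656 = 31.6522


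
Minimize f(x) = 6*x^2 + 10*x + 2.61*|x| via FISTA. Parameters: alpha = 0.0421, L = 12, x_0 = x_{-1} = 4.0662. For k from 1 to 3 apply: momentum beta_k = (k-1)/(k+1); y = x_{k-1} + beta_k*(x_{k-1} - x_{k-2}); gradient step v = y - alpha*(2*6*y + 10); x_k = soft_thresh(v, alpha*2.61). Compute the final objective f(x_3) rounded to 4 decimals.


FISTA on f(x) = 6*x^2 + 10*x + 2.61*|x|
L = 12, alpha = 0.0421
Iteration 1: beta = 0.0, y = 4.0662 + 0.0*(4.0662 - 4.0662) = 4.0662
  grad(y) = 58.7944, v = y - alpha*grad = 1.591
  prox(v) = soft_thresh(1.591, 0.1099) = 1.4811
Iteration 2: beta = 0.3333, y = 1.4811 + 0.3333*(1.4811 - 4.0662) = 0.6194
  grad(y) = 17.4324, v = y - alpha*grad = -0.1145
  prox(v) = soft_thresh(-0.1145, 0.1099) = -0.0047
Iteration 3: beta = 0.5, y = -0.0047 + 0.5*(-0.0047 - 1.4811) = -0.7475
  grad(y) = 1.0297, v = y - alpha*grad = -0.7909
  prox(v) = soft_thresh(-0.7909, 0.1099) = -0.681
f(x_3) = 6*(-0.681)^2 + 10*(-0.681) + 2.61*|-0.681| = -2.25


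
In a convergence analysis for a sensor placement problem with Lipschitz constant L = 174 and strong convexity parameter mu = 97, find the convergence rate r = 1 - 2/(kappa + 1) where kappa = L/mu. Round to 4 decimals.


Step 1: Compute the condition number.
kappa = L/mu = 174/97 = 1.7938
Step 2: Compute the convergence rate.
r = 1 - 2/(kappa + 1) = 1 - 2*mu/(L + mu) = (L - mu)/(L + mu) = 77/271 = 0.2841


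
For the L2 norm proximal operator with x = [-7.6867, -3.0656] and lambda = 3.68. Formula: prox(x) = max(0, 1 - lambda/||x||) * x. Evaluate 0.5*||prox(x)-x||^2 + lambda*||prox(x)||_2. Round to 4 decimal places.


Step 1: Compute ||x||.
||x|| = 8.2755
Step 2: Compute scaling factor.
scale = max(0, 1 - 3.68/8.2755) = 0.5553
Step 3: prox(x) = [-4.2685, -1.7024]
||prox(x)|| = 4.5955
Step 4: Proximal objective.
0.5*||prox-x||^2 = 6.7712
lambda*||prox|| = 16.9114
Total = 23.6825


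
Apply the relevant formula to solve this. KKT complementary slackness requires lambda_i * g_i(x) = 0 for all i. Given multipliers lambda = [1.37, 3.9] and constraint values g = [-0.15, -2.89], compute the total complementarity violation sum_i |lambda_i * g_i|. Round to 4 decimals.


KKT complementary slackness check:
lambda_1 * g_1 = 1.37 * -0.15 = -0.2055
lambda_2 * g_2 = 3.9 * -2.89 = -11.271
Total violation = 0.2055 + 11.271 = 11.4765


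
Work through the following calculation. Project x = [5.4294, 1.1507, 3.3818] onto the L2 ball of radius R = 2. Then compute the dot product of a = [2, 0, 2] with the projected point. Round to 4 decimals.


Step 1: Compute ||x|| (intermediates to 6 decimals).
||x|| = sqrt(5.4294^2 + 1.1507^2 + 3.3818^2) = 6.499159
Step 2: Project.
Since ||x|| > R, scale = R/||x|| = 2/6.499159 = 0.307732, proj(x) = scale * x
proj(x) = [1.6708, 0.354107, 1.040688]
Step 3: Dot product.
a^T * proj(x) = 2*1.6708 + 0*0.354107 + 2*1.040688 = 5.423


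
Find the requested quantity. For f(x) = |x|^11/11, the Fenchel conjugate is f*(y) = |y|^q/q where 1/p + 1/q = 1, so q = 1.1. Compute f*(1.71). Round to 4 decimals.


The conjugate exponent q satisfies 1/p + 1/q = 1.
p = 11, so q = 11/(11 - 1) = 1.1
|y|^q = 1.71^1.1 = 1.8042
f*(1.71) = 1.8042 / 1.1 = 1.6402


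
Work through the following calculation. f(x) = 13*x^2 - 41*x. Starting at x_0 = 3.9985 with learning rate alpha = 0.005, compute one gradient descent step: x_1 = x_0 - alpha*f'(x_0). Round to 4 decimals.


We compute the gradient at x_0 and apply the update.
f'(x) = 26*x - 41
f'(3.9985) = 26*3.9985 - 41 = 62.961
x_1 = 3.9985 - 0.005*62.961 = 3.6837


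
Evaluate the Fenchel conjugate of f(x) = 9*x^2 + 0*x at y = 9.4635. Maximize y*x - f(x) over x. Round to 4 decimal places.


f*(y) = sup_x {y*x - a*x^2 - b*x} = sup_x {(y-b)*x - a*x^2}
FOC: (y - b) - 2a*x = 0 => x* = (y - b)/(2a)
x* = (9.4635 - 0)/(2*9) = 0.5258
f*(9.4635) = (y-b)^2/(4a) = (9.4635 - 0)^2/(4*9)
= 89.5578/36 = 2.4877


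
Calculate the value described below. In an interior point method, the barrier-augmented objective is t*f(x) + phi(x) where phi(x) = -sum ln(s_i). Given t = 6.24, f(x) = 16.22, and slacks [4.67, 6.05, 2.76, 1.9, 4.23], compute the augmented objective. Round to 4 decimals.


Step 1: Compute log-barrier.
ln values: [1.5412, 1.8001, 1.0152, 0.6419, 1.4422]
phi = -(1.5412 + 1.8001 + 1.0152 + 0.6419 + 1.4422) = -6.4405
Step 2: Compute augmented objective.
t*f(x) = 6.24*16.22 = 101.2128
Total = 101.2128 - 6.4405 = 94.7723


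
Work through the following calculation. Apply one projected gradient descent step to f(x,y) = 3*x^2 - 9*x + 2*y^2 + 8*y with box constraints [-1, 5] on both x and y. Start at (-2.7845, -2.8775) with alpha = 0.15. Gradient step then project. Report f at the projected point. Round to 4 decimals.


Step 1: Compute gradient at (-2.7845, -2.8775).
grad_x = 2*3*-2.7845 - 9 = -25.707
grad_y = 2*2*-2.8775 + 8 = -3.51
Step 2: Gradient step.
x_raw = -2.7845 - 0.15*-25.707 = 1.0716
y_raw = -2.8775 - 0.15*-3.51 = -2.351
Step 3: Project onto [-1, 5].
x_proj = clip(1.0716) = 1.0716
y_proj = clip(-2.351) = -1.0
Step 4: Evaluate f.
f(1.0716, -1.0) = -12.1993


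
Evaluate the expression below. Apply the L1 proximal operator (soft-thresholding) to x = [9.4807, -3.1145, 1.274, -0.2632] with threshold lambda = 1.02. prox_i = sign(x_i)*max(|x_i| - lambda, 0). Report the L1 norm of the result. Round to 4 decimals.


Soft-thresholding with lambda = 1.02:
prox(9.4807) = sign(9.4807)*max(|9.4807| - 1.02, 0) = 8.4607
prox(-3.1145) = sign(-3.1145)*max(|-3.1145| - 1.02, 0) = -2.0945
prox(1.274) = sign(1.274)*max(|1.274| - 1.02, 0) = 0.254
prox(-0.2632) = sign(-0.2632)*max(|-0.2632| - 1.02, 0) = 0.0
prox(x) = [8.4607, -2.0945, 0.254, 0.0]
||prox(x)||_1 = 8.4607 + 2.0945 + 0.254 + 0.0 = 10.8092


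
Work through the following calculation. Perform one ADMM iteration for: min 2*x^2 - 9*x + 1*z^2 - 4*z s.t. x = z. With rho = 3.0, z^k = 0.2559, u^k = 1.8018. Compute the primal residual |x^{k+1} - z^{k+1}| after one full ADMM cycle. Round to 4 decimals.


ADMM iteration with rho = 3.0, z^k = 0.2559, u^k = 1.8018
Step 1: x-update.
Minimize 2*x^2 - 9*x + (3.0/2)*(x - 0.2559 + 1.8018)^2
FOC: (2*2 + 3.0)*x = 9 + 3.0*(0.2559 - 1.8018)
x^{k+1} = 0.6232
Step 2: z-update.
Minimize 1*z^2 - 4*z + (3.0/2)*(0.6232 - z + 1.8018)^2
FOC: (2*1 + 3.0)*z = 4 + 3.0*(0.6232 + 1.8018)
z^{k+1} = 2.255
Step 3: u-update.
u^{k+1} = 1.8018 + 0.6232 - 2.255 = 0.17
Step 4: Primal residual = |0.6232 - 2.255| = 1.6318


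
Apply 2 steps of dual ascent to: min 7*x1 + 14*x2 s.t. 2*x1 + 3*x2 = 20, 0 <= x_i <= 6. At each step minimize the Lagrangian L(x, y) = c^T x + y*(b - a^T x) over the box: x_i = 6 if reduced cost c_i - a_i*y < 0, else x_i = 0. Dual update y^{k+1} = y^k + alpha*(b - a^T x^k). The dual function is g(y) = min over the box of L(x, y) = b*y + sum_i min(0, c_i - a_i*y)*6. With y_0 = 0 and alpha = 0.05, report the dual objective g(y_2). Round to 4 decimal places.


Dual ascent for LP: min 7*x1 + 14*x2, 2*x1 + 3*x2 = 20, 0 <= x_i <= 6
Step 1: y^k = 0.0, reduced costs: (7.0, 14.0)
  x^k = (0.0, 0.0), subgradient = b - a^T x = 20.0
  y^{k+1} = 0.0 + 0.05*20.0 = 1.0
Step 2: y^k = 1.0, reduced costs: (5.0, 11.0)
  x^k = (0.0, 0.0), subgradient = b - a^T x = 20.0
  y^{k+1} = 1.0 + 0.05*20.0 = 2.0
Dual objective at y_2 = 2.0: reduced costs (3.0, 8.0), box minimizer x = (0.0, 0.0)
g(y_2) = b*y + (c1 - a1*y)*x1 + (c2 - a2*y)*x2 = 20*2.0 + 3.0*0.0 + 8.0*0.0 = 40.0 + 0.0 + 0.0 = 40.0


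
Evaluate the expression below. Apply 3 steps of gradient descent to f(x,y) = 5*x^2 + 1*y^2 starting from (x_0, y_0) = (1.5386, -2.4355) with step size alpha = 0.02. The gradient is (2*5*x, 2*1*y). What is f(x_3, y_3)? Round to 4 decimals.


Gradient descent on f(x,y) = 5*x^2 + 1*y^2.
Starting point: (1.5386, -2.4355), alpha = 0.02
Step 1: grad_x = 2*5*1.5386 = 15.386, grad_y = 2*1*-2.4355 = -4.871
  x_1 = 1.5386 - 0.02*15.386 = 1.2309
  y_1 = -2.4355 - 0.02*-4.871 = -2.3381
Step 2: grad_x = 2*5*1.2309 = 12.3088, grad_y = 2*1*-2.3381 = -4.6762
  x_2 = 1.2309 - 0.02*12.3088 = 0.9847
  y_2 = -2.3381 - 0.02*-4.6762 = -2.2446
Step 3: grad_x = 2*5*0.9847 = 9.847, grad_y = 2*1*-2.2446 = -4.4891
  x_3 = 0.9847 - 0.02*9.847 = 0.7878
  y_3 = -2.2446 - 0.02*-4.4891 = -2.1548
f(0.7878, -2.1548) = 5*0.7878^2 + 1*(-2.1548)^2 = 7.7459


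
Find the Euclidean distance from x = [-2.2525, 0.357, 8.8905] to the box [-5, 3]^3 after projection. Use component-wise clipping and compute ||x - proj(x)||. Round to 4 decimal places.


Project each component onto [-5, 3].
clip(-2.2525) = -2.2525, clip(0.357) = 0.357, clip(8.8905) = 3.0
Projection = [-2.2525, 0.357, 3.0]
Squared diffs: [0.0, 0.0, 34.698]
Distance = sqrt(34.698) = 5.8905


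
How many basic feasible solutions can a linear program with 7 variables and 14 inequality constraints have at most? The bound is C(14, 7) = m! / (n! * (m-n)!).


Each vertex corresponds to some choice of n active constraints out of m, so the number of vertices is at most C(m, n) = m! / (n!(m-n)!).
m = 14, n = 7
Numerator: 14 * 13 * 12 * 11 * 10 * 9 * 8
Denominator: 7! = 5040
C(14, 7) = 3432


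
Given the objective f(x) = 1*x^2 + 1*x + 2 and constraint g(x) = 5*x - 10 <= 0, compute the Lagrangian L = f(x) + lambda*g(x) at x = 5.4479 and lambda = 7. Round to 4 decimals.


Step 1: Evaluate f(x).
f(5.4479) = 1*5.4479^2 + 1*5.4479 + 2 = 37.1275
Step 2: Evaluate g(x).
g(5.4479) = 5*5.4479 - 10 = 17.2395
Step 3: Compute Lagrangian.
L = 37.1275 + 7*17.2395 = 157.804


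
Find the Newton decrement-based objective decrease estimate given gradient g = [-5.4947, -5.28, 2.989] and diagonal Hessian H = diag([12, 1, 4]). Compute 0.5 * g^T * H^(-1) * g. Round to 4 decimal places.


Step 1: H is diagonal, so H^(-1) * g = [-0.4579, -5.28, 0.7473].
Step 2: g^T H^(-1) g = sum_i g_i^2 / H_ii
  = (-5.4947)^2/12 + (-5.28)^2/1 + (2.989)^2/4
  = 2.516 + 27.8784 + 2.2335 = 32.6279
Step 3: Objective decrease = 0.5 * g^T H^(-1) g = 16.314


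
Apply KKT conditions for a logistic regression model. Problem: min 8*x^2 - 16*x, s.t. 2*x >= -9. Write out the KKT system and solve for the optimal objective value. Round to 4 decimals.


Step 1: Try lambda = 0 (constraint inactive).
Stationarity: 2*8*x - 16 = 0
x* = 16/(2*8) = 1.0
Check constraint: 2*1.0 = 2.0 >= -9 -- satisfied.
Step 2: Compute optimal value.
f(x*) = 8*1.0^2 - 16*1.0 = -8.0


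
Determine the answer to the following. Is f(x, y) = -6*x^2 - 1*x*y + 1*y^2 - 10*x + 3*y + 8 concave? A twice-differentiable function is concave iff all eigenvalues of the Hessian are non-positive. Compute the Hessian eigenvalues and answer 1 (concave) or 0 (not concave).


The Hessian of f(x,y) = -6*x^2 - 1*x*y + 1*y^2 - 10*x + 3*y + 8 is:
H = [[-12, -1], [-1, 2]]
Trace = -12 + 2 = -10
Determinant = -12*2 - (-1)^2 = -25
Discriminant = (-10)^2 - 4*-25 = 200.0
Eigenvalues: lambda_1 = -12.0711, lambda_2 = 2.0711
The function is not concave.

0


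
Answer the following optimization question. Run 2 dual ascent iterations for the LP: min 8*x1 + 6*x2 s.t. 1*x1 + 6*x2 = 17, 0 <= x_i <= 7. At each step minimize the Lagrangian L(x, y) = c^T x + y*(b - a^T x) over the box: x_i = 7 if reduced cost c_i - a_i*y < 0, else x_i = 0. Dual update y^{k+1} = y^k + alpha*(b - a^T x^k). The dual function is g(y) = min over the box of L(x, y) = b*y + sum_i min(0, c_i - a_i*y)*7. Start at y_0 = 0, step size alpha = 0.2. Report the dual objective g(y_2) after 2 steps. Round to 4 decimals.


Dual ascent for LP: min 8*x1 + 6*x2, 1*x1 + 6*x2 = 17, 0 <= x_i <= 7
Step 1: y^k = 0.0, reduced costs: (8.0, 6.0)
  x^k = (0.0, 0.0), subgradient = b - a^T x = 17.0
  y^{k+1} = 0.0 + 0.2*17.0 = 3.4
Step 2: y^k = 3.4, reduced costs: (4.6, -14.4)
  x^k = (0.0, 7.0), subgradient = b - a^T x = -25.0
  y^{k+1} = 3.4 + 0.2*-25.0 = -1.6
Dual objective at y_2 = -1.6: reduced costs (9.6, 15.6), box minimizer x = (0.0, 0.0)
g(y_2) = b*y + (c1 - a1*y)*x1 + (c2 - a2*y)*x2 = 17*(-1.6) + 9.6*0.0 + 15.6*0.0 = -27.2 + 0.0 + 0.0 = -27.2


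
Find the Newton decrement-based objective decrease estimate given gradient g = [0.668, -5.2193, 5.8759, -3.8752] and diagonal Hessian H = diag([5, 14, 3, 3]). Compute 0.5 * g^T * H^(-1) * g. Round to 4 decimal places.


Step 1: H is diagonal, so H^(-1) * g = [0.1336, -0.3728, 1.9586, -1.2917].
Step 2: g^T H^(-1) g = sum_i g_i^2 / H_ii
  = (0.668)^2/5 + (-5.2193)^2/14 + (5.8759)^2/3 + (-3.8752)^2/3
  = 0.0892 + 1.9458 + 11.5087 + 5.0057 = 18.5495
Step 3: Objective decrease = 0.5 * g^T H^(-1) g = 9.2747


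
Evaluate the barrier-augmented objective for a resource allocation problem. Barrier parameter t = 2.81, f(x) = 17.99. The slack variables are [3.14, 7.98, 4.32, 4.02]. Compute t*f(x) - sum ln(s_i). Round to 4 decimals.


Step 1: Compute log-barrier.
ln values: [1.1442, 2.0769, 1.4633, 1.3913]
phi = -(1.1442 + 2.0769 + 1.4633 + 1.3913) = -6.0757
Step 2: Compute augmented objective.
t*f(x) = 2.81*17.99 = 50.5519
Total = 50.5519 - 6.0757 = 44.4762


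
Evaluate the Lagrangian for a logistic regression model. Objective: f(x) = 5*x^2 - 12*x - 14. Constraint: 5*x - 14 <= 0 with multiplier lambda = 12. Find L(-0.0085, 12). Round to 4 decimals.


Step 1: Evaluate f(x).
f(-0.0085) = 5*(-0.0085)^2 - 12*(-0.0085) - 14 = -13.8976
Step 2: Evaluate g(x).
g(-0.0085) = 5*-0.0085 - 14 = -14.0425
Step 3: Compute Lagrangian.
L = -13.8976 + 12*-14.0425 = -182.4076


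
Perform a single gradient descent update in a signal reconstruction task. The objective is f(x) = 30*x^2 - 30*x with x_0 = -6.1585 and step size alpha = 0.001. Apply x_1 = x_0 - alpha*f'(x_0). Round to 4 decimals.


We compute the gradient at x_0 and apply the update.
f'(x) = 60*x - 30
f'(-6.1585) = 60*-6.1585 - 30 = -399.51
x_1 = -6.1585 - 0.001*-399.51 = -5.759


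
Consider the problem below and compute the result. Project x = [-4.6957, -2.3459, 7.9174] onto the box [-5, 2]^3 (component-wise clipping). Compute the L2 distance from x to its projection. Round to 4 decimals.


Project each component onto [-5, 2].
clip(-4.6957) = -4.6957, clip(-2.3459) = -2.3459, clip(7.9174) = 2.0
Projection = [-4.6957, -2.3459, 2.0]
Squared diffs: [0.0, 0.0, 35.0156]
Distance = sqrt(35.0156) = 5.9174


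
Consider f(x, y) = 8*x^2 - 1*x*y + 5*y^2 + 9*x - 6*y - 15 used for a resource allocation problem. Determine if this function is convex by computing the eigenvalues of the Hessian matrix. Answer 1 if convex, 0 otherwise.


The Hessian of f(x,y) = 8*x^2 - 1*x*y + 5*y^2 + 9*x - 6*y - 15 is:
H = [[16, -1], [-1, 10]]
Trace = 16 + 10 = 26
Determinant = 16*10 - (-1)^2 = 159
Discriminant = (26)^2 - 4*159 = 40.0
Eigenvalues: lambda_1 = 9.8377, lambda_2 = 16.1623
The function is convex.

1


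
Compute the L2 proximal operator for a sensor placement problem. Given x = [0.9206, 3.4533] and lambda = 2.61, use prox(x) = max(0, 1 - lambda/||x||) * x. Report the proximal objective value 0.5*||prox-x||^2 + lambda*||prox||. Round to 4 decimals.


Step 1: Compute ||x||.
||x|| = 3.5739
Step 2: Compute scaling factor.
scale = max(0, 1 - 2.61/3.5739) = 0.2697
Step 3: prox(x) = [0.2483, 0.9314]
||prox(x)|| = 0.9639
Step 4: Proximal objective.
0.5*||prox-x||^2 = 3.4061
lambda*||prox|| = 2.5158
Total = 5.9218


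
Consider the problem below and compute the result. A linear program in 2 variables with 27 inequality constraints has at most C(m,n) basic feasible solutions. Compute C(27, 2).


Each vertex corresponds to some choice of n active constraints out of m, so the number of vertices is at most C(m, n) = m! / (n!(m-n)!).
m = 27, n = 2
Numerator: 27 * 26
Denominator: 2! = 2
C(27, 2) = 351


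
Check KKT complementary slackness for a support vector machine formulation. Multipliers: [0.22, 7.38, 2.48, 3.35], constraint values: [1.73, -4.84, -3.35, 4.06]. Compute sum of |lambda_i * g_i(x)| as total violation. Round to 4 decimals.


KKT complementary slackness check:
lambda_1 * g_1 = 0.22 * 1.73 = 0.3806
lambda_2 * g_2 = 7.38 * -4.84 = -35.7192
lambda_3 * g_3 = 2.48 * -3.35 = -8.308
lambda_4 * g_4 = 3.35 * 4.06 = 13.601
Total violation = 0.3806 + 35.7192 + 8.308 + 13.601 = 58.0088


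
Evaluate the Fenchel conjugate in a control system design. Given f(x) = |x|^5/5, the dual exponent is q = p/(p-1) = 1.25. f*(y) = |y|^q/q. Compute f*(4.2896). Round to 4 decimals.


The conjugate exponent q satisfies 1/p + 1/q = 1.
p = 5, so q = 5/(5 - 1) = 1.25
|y|^q = 4.2896^1.25 = 6.1734
f*(4.2896) = 6.1734 / 1.25 = 4.9387


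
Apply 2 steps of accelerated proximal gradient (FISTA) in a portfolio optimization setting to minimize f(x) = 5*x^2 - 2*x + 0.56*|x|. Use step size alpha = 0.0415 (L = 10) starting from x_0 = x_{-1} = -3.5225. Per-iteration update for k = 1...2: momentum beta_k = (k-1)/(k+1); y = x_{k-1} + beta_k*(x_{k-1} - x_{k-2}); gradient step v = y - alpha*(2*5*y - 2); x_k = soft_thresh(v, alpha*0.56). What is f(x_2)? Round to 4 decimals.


FISTA on f(x) = 5*x^2 - 2*x + 0.56*|x|
L = 10, alpha = 0.0415
Iteration 1: beta = 0.0, y = -3.5225 + 0.0*(-3.5225 + 3.5225) = -3.5225
  grad(y) = -37.225, v = y - alpha*grad = -1.9777
  prox(v) = soft_thresh(-1.9777, 0.0232) = -1.9544
Iteration 2: beta = 0.3333, y = -1.9544 + 0.3333*(-1.9544 + 3.5225) = -1.4317
  grad(y) = -16.3173, v = y - alpha*grad = -0.7546
  prox(v) = soft_thresh(-0.7546, 0.0232) = -0.7313
f(x_2) = 5*(-0.7313)^2 - 2*(-0.7313) + 0.56*|-0.7313| = 4.5463


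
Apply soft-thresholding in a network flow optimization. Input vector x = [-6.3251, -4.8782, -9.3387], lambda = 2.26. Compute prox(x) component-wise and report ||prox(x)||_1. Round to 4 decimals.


Soft-thresholding with lambda = 2.26:
prox(-6.3251) = sign(-6.3251)*max(|-6.3251| - 2.26, 0) = -4.0651
prox(-4.8782) = sign(-4.8782)*max(|-4.8782| - 2.26, 0) = -2.6182
prox(-9.3387) = sign(-9.3387)*max(|-9.3387| - 2.26, 0) = -7.0787
prox(x) = [-4.0651, -2.6182, -7.0787]
||prox(x)||_1 = 4.0651 + 2.6182 + 7.0787 = 13.762


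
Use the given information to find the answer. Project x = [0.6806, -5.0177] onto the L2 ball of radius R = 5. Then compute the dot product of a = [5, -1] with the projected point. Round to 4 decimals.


Step 1: Compute ||x|| (intermediates to 6 decimals).
||x|| = sqrt(0.6806^2 + (-5.0177)^2) = 5.063648
Step 2: Project.
Since ||x|| > R, scale = R/||x|| = 5/5.063648 = 0.98743, proj(x) = scale * x
proj(x) = [0.672045, -4.954628]
Step 3: Dot product.
a^T * proj(x) = 5*0.672045 - 1*(-4.954628) = 8.3149


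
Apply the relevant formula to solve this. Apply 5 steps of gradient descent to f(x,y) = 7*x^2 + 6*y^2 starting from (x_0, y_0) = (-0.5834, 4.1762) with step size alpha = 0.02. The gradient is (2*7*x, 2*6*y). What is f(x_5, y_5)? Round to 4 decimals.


Gradient descent on f(x,y) = 7*x^2 + 6*y^2.
Starting point: (-0.5834, 4.1762), alpha = 0.02
Step 1: grad_x = 2*7*-0.5834 = -8.1676, grad_y = 2*6*4.1762 = 50.1144
  x_1 = -0.5834 - 0.02*-8.1676 = -0.42
  y_1 = 4.1762 - 0.02*50.1144 = 3.1739
Step 2: grad_x = 2*7*-0.42 = -5.8807, grad_y = 2*6*3.1739 = 38.0869
  x_2 = -0.42 - 0.02*-5.8807 = -0.3024
  y_2 = 3.1739 - 0.02*38.0869 = 2.4122
Step 3: grad_x = 2*7*-0.3024 = -4.2341, grad_y = 2*6*2.4122 = 28.9461
  x_3 = -0.3024 - 0.02*-4.2341 = -0.2178
  y_3 = 2.4122 - 0.02*28.9461 = 1.8333
Step 4: grad_x = 2*7*-0.2178 = -3.0485, grad_y = 2*6*1.8333 = 21.999
  x_4 = -0.2178 - 0.02*-3.0485 = -0.1568
  y_4 = 1.8333 - 0.02*21.999 = 1.3933
Step 5: grad_x = 2*7*-0.1568 = -2.1949, grad_y = 2*6*1.3933 = 16.7193
  x_5 = -0.1568 - 0.02*-2.1949 = -0.1129
  y_5 = 1.3933 - 0.02*16.7193 = 1.0589
f(-0.1129, 1.0589) = 7*(-0.1129)^2 + 6*1.0589^2 = 6.8166


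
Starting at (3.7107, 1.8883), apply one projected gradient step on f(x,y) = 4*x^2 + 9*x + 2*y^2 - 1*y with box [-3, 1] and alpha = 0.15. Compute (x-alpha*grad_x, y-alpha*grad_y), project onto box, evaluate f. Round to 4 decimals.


Step 1: Compute gradient at (3.7107, 1.8883).
grad_x = 2*4*3.7107 + 9 = 38.6856
grad_y = 2*2*1.8883 - 1 = 6.5532
Step 2: Gradient step.
x_raw = 3.7107 - 0.15*38.6856 = -2.0921
y_raw = 1.8883 - 0.15*6.5532 = 0.9053
Step 3: Project onto [-3, 1].
x_proj = clip(-2.0921) = -2.0921
y_proj = clip(0.9053) = 0.9053
Step 4: Evaluate f.
f(-2.0921, 0.9053) = -0.5872


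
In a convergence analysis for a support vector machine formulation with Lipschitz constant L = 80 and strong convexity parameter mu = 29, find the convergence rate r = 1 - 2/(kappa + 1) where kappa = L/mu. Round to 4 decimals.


Step 1: Compute the condition number.
kappa = L/mu = 80/29 = 2.7586
Step 2: Compute the convergence rate.
r = 1 - 2/(kappa + 1) = 1 - 2*mu/(L + mu) = (L - mu)/(L + mu) = 51/109 = 0.4679


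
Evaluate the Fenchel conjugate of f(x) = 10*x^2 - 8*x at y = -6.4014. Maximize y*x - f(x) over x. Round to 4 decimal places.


f*(y) = sup_x {y*x - a*x^2 - b*x} = sup_x {(y-b)*x - a*x^2}
FOC: (y - b) - 2a*x = 0 => x* = (y - b)/(2a)
x* = (-6.4014 + 8)/(2*10) = 0.0799
f*(-6.4014) = (y-b)^2/(4a) = (-6.4014 + 8)^2/(4*10)
= 2.5555/40 = 0.0639


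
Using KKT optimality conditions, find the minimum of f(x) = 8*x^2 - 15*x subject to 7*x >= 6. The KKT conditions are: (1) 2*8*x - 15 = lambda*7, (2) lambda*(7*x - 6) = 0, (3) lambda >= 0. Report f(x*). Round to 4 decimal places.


Step 1: Try lambda = 0 (constraint inactive).
Stationarity: 2*8*x - 15 = 0
x* = 15/(2*8) = 0.9375
Check constraint: 7*0.9375 = 6.5625 >= 6 -- satisfied.
Step 2: Compute optimal value.
f(x*) = 8*0.9375^2 - 15*0.9375 = -7.0313


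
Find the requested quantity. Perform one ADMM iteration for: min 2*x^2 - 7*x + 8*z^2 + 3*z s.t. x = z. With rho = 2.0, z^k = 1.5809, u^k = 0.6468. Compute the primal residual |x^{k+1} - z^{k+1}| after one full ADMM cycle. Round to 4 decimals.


ADMM iteration with rho = 2.0, z^k = 1.5809, u^k = 0.6468
Step 1: x-update.
Minimize 2*x^2 - 7*x + (2.0/2)*(x - 1.5809 + 0.6468)^2
FOC: (2*2 + 2.0)*x = 7 + 2.0*(1.5809 - 0.6468)
x^{k+1} = 1.478
Step 2: z-update.
Minimize 8*z^2 + 3*z + (2.0/2)*(1.478 - z + 0.6468)^2
FOC: (2*8 + 2.0)*z = -3 + 2.0*(1.478 + 0.6468)
z^{k+1} = 0.0694
Step 3: u-update.
u^{k+1} = 0.6468 + 1.478 - 0.0694 = 2.0554
Step 4: Primal residual = |1.478 - 0.0694| = 1.4086


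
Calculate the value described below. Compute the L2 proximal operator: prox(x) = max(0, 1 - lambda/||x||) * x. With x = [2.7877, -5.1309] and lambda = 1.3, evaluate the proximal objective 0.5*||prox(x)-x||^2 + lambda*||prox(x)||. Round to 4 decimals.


Step 1: Compute ||x||.
||x|| = 5.8393
Step 2: Compute scaling factor.
scale = max(0, 1 - 1.3/5.8393) = 0.7774
Step 3: prox(x) = [2.1671, -3.9886]
||prox(x)|| = 4.5393
Step 4: Proximal objective.
0.5*||prox-x||^2 = 0.845
lambda*||prox|| = 5.9011
Total = 6.7461


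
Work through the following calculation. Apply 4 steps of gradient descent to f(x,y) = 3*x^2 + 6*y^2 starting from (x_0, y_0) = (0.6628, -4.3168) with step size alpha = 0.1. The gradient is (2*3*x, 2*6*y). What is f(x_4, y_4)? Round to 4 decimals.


Gradient descent on f(x,y) = 3*x^2 + 6*y^2.
Starting point: (0.6628, -4.3168), alpha = 0.1
Step 1: grad_x = 2*3*0.6628 = 3.9768, grad_y = 2*6*-4.3168 = -51.8016
  x_1 = 0.6628 - 0.1*3.9768 = 0.2651
  y_1 = -4.3168 - 0.1*-51.8016 = 0.8634
Step 2: grad_x = 2*3*0.2651 = 1.5907, grad_y = 2*6*0.8634 = 10.3603
  x_2 = 0.2651 - 0.1*1.5907 = 0.106
  y_2 = 0.8634 - 0.1*10.3603 = -0.1727
Step 3: grad_x = 2*3*0.106 = 0.6363, grad_y = 2*6*-0.1727 = -2.0721
  x_3 = 0.106 - 0.1*0.6363 = 0.0424
  y_3 = -0.1727 - 0.1*-2.0721 = 0.0345
Step 4: grad_x = 2*3*0.0424 = 0.2545, grad_y = 2*6*0.0345 = 0.4144
  x_4 = 0.0424 - 0.1*0.2545 = 0.017
  y_4 = 0.0345 - 0.1*0.4144 = -0.0069
f(0.017, -0.0069) = 3*0.017^2 + 6*(-0.0069)^2 = 0.0011


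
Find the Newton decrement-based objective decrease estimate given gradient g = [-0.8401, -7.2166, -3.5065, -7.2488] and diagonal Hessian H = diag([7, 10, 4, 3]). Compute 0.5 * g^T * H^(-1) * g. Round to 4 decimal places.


Step 1: H is diagonal, so H^(-1) * g = [-0.12, -0.7217, -0.8766, -2.4163].
Step 2: g^T H^(-1) g = sum_i g_i^2 / H_ii
  = (-0.8401)^2/7 + (-7.2166)^2/10 + (-3.5065)^2/4 + (-7.2488)^2/3
  = 0.1008 + 5.2079 + 3.0739 + 17.515 = 25.8977
Step 3: Objective decrease = 0.5 * g^T H^(-1) g = 12.9488


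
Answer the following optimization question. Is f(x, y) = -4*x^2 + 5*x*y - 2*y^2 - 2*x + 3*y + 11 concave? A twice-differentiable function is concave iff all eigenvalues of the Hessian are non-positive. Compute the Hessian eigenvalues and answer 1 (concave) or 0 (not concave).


The Hessian of f(x,y) = -4*x^2 + 5*x*y - 2*y^2 - 2*x + 3*y + 11 is:
H = [[-8, 5], [5, -4]]
Trace = -8 - 4 = -12
Determinant = -8*-4 - (5)^2 = 7
Discriminant = (-12)^2 - 4*7 = 116.0
Eigenvalues: lambda_1 = -11.3852, lambda_2 = -0.6148
The function is concave.

1


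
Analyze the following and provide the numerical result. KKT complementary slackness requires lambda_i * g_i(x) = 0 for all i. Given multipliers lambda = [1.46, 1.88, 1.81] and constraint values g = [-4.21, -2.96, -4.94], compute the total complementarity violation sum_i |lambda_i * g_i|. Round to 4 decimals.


KKT complementary slackness check:
lambda_1 * g_1 = 1.46 * -4.21 = -6.1466
lambda_2 * g_2 = 1.88 * -2.96 = -5.5648
lambda_3 * g_3 = 1.81 * -4.94 = -8.9414
Total violation = 6.1466 + 5.5648 + 8.9414 = 20.6528


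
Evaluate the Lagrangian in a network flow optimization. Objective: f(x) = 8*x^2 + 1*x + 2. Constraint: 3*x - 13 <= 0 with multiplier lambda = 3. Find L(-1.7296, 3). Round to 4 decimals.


Step 1: Evaluate f(x).
f(-1.7296) = 8*(-1.7296)^2 + 1*(-1.7296) + 2 = 24.2025
Step 2: Evaluate g(x).
g(-1.7296) = 3*-1.7296 - 13 = -18.1888
Step 3: Compute Lagrangian.
L = 24.2025 + 3*-18.1888 = -30.3639


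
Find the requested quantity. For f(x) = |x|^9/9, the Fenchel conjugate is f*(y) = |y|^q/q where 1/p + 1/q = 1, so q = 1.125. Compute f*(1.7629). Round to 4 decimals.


The conjugate exponent q satisfies 1/p + 1/q = 1.
p = 9, so q = 9/(9 - 1) = 1.125
|y|^q = 1.7629^1.125 = 1.8924
f*(1.7629) = 1.8924 / 1.125 = 1.6821


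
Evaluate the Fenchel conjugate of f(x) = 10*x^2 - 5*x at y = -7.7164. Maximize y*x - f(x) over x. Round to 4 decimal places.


f*(y) = sup_x {y*x - a*x^2 - b*x} = sup_x {(y-b)*x - a*x^2}
FOC: (y - b) - 2a*x = 0 => x* = (y - b)/(2a)
x* = (-7.7164 + 5)/(2*10) = -0.1358
f*(-7.7164) = (y-b)^2/(4a) = (-7.7164 + 5)^2/(4*10)
= 7.3788/40 = 0.1845


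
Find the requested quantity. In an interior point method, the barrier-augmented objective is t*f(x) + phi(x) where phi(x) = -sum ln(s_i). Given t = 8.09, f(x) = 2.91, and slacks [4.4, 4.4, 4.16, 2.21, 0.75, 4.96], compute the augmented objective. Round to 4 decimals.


Step 1: Compute log-barrier.
ln values: [1.4816, 1.4816, 1.4255, 0.793, -0.2877, 1.6014]
phi = -(1.4816 + 1.4816 + 1.4255 + 0.793 - 0.2877 + 1.6014) = -6.4954
Step 2: Compute augmented objective.
t*f(x) = 8.09*2.91 = 23.5419
Total = 23.5419 - 6.4954 = 17.0465


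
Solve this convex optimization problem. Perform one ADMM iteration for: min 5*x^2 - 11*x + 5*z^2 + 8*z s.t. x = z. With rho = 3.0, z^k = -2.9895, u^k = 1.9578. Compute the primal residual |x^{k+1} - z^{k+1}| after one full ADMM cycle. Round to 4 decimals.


ADMM iteration with rho = 3.0, z^k = -2.9895, u^k = 1.9578
Step 1: x-update.
Minimize 5*x^2 - 11*x + (3.0/2)*(x + 2.9895 + 1.9578)^2
FOC: (2*5 + 3.0)*x = 11 + 3.0*(-2.9895 - 1.9578)
x^{k+1} = -0.2955
Step 2: z-update.
Minimize 5*z^2 + 8*z + (3.0/2)*(-0.2955 - z + 1.9578)^2
FOC: (2*5 + 3.0)*z = -8 + 3.0*(-0.2955 + 1.9578)
z^{k+1} = -0.2318
Step 3: u-update.
u^{k+1} = 1.9578 - 0.2955 + 0.2318 = 1.8941
Step 4: Primal residual = |-0.2955 + 0.2318| = 0.0637


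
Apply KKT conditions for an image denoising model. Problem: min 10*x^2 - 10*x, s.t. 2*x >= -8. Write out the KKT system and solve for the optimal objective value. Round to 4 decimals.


Step 1: Try lambda = 0 (constraint inactive).
Stationarity: 2*10*x - 10 = 0
x* = 10/(2*10) = 0.5
Check constraint: 2*0.5 = 1.0 >= -8 -- satisfied.
Step 2: Compute optimal value.
f(x*) = 10*0.5^2 - 10*0.5 = -2.5


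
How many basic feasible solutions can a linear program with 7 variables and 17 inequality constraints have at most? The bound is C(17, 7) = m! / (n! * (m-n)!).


Each vertex corresponds to some choice of n active constraints out of m, so the number of vertices is at most C(m, n) = m! / (n!(m-n)!).
m = 17, n = 7
Numerator: 17 * 16 * 15 * 14 * 13 * 12 * 11
Denominator: 7! = 5040
C(17, 7) = 19448


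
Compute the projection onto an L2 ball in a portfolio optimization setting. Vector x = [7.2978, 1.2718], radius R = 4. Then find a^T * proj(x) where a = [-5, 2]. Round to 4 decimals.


Step 1: Compute ||x|| (intermediates to 6 decimals).
||x|| = sqrt(7.2978^2 + 1.2718^2) = 7.40779
Step 2: Project.
Since ||x|| > R, scale = R/||x|| = 4/7.40779 = 0.539972, proj(x) = scale * x
proj(x) = [3.940608, 0.686736]
Step 3: Dot product.
a^T * proj(x) = -5*3.940608 + 2*0.686736 = -18.3296


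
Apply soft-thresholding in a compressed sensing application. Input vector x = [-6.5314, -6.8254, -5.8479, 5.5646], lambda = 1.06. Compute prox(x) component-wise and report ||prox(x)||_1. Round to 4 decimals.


Soft-thresholding with lambda = 1.06:
prox(-6.5314) = sign(-6.5314)*max(|-6.5314| - 1.06, 0) = -5.4714
prox(-6.8254) = sign(-6.8254)*max(|-6.8254| - 1.06, 0) = -5.7654
prox(-5.8479) = sign(-5.8479)*max(|-5.8479| - 1.06, 0) = -4.7879
prox(5.5646) = sign(5.5646)*max(|5.5646| - 1.06, 0) = 4.5046
prox(x) = [-5.4714, -5.7654, -4.7879, 4.5046]
||prox(x)||_1 = 5.4714 + 5.7654 + 4.7879 + 4.5046 = 20.5293


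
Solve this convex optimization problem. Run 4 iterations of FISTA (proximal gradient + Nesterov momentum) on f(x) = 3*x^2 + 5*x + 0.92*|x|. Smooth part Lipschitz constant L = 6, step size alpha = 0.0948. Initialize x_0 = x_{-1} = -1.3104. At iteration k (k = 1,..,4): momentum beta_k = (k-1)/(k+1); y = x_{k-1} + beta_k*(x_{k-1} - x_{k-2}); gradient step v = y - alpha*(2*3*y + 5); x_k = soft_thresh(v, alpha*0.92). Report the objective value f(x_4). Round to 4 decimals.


FISTA on f(x) = 3*x^2 + 5*x + 0.92*|x|
L = 6, alpha = 0.0948
Iteration 1: beta = 0.0, y = -1.3104 + 0.0*(-1.3104 + 1.3104) = -1.3104
  grad(y) = -2.8624, v = y - alpha*grad = -1.039
  prox(v) = soft_thresh(-1.039, 0.0872) = -0.9518
Iteration 2: beta = 0.3333, y = -0.9518 + 0.3333*(-0.9518 + 1.3104) = -0.8323
  grad(y) = 0.0062, v = y - alpha*grad = -0.8329
  prox(v) = soft_thresh(-0.8329, 0.0872) = -0.7457
Iteration 3: beta = 0.5, y = -0.7457 + 0.5*(-0.7457 + 0.9518) = -0.6426
  grad(y) = 1.1444, v = y - alpha*grad = -0.7511
  prox(v) = soft_thresh(-0.7511, 0.0872) = -0.6639
Iteration 4: beta = 0.6, y = -0.6639 + 0.6*(-0.6639 + 0.7457) = -0.6148
  grad(y) = 1.3113, v = y - alpha*grad = -0.7391
  prox(v) = soft_thresh(-0.7391, 0.0872) = -0.6519
f(x_4) = 3*(-0.6519)^2 + 5*(-0.6519) + 0.92*|-0.6519| = -1.3848


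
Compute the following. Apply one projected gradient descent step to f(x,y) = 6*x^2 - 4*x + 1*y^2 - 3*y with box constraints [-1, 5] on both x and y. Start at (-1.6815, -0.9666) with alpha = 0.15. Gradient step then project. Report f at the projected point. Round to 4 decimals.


Step 1: Compute gradient at (-1.6815, -0.9666).
grad_x = 2*6*-1.6815 - 4 = -24.178
grad_y = 2*1*-0.9666 - 3 = -4.9332
Step 2: Gradient step.
x_raw = -1.6815 - 0.15*-24.178 = 1.9452
y_raw = -0.9666 - 0.15*-4.9332 = -0.2266
Step 3: Project onto [-1, 5].
x_proj = clip(1.9452) = 1.9452
y_proj = clip(-0.2266) = -0.2266
Step 4: Evaluate f.
f(1.9452, -0.2266) = 15.6532


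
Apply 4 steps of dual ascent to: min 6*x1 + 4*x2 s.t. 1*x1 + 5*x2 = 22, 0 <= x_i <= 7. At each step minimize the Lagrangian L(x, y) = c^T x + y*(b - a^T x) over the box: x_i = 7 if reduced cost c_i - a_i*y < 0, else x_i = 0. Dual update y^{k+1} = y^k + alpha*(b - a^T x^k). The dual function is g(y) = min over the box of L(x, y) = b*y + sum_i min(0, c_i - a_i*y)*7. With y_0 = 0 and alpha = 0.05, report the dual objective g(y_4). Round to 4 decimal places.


Dual ascent for LP: min 6*x1 + 4*x2, 1*x1 + 5*x2 = 22, 0 <= x_i <= 7
Step 1: y^k = 0.0, reduced costs: (6.0, 4.0)
  x^k = (0.0, 0.0), subgradient = b - a^T x = 22.0
  y^{k+1} = 0.0 + 0.05*22.0 = 1.1
Step 2: y^k = 1.1, reduced costs: (4.9, -1.5)
  x^k = (0.0, 7.0), subgradient = b - a^T x = -13.0
  y^{k+1} = 1.1 + 0.05*-13.0 = 0.45
Step 3: y^k = 0.45, reduced costs: (5.55, 1.75)
  x^k = (0.0, 0.0), subgradient = b - a^T x = 22.0
  y^{k+1} = 0.45 + 0.05*22.0 = 1.55
Step 4: y^k = 1.55, reduced costs: (4.45, -3.75)
  x^k = (0.0, 7.0), subgradient = b - a^T x = -13.0
  y^{k+1} = 1.55 + 0.05*-13.0 = 0.9
Dual objective at y_4 = 0.9: reduced costs (5.1, -0.5), box minimizer x = (0.0, 7.0)
g(y_4) = b*y + (c1 - a1*y)*x1 + (c2 - a2*y)*x2 = 22*0.9 + 5.1*0.0 + (-0.5)*7.0 = 19.8 + 0.0 - 3.5 = 16.3


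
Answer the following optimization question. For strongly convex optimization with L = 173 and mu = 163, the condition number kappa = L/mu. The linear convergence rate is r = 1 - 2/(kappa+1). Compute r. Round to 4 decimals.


Step 1: Compute the condition number.
kappa = L/mu = 173/163 = 1.0613
Step 2: Compute the convergence rate.
r = 1 - 2/(kappa + 1) = 1 - 2*mu/(L + mu) = (L - mu)/(L + mu) = 10/336 = 0.0298


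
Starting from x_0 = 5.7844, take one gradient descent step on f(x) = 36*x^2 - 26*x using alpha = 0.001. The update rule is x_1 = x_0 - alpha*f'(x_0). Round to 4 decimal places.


We compute the gradient at x_0 and apply the update.
f'(x) = 72*x - 26
f'(5.7844) = 72*5.7844 - 26 = 390.4768
x_1 = 5.7844 - 0.001*390.4768 = 5.3939


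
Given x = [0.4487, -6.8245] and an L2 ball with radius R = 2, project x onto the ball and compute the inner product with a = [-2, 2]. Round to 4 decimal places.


Step 1: Compute ||x|| (intermediates to 6 decimals).
||x|| = sqrt(0.4487^2 + (-6.8245)^2) = 6.839235
Step 2: Project.
Since ||x|| > R, scale = R/||x|| = 2/6.839235 = 0.29243, proj(x) = scale * x
proj(x) = [0.131213, -1.995689]
Step 3: Dot product.
a^T * proj(x) = -2*0.131213 + 2*(-1.995689) = -4.2538


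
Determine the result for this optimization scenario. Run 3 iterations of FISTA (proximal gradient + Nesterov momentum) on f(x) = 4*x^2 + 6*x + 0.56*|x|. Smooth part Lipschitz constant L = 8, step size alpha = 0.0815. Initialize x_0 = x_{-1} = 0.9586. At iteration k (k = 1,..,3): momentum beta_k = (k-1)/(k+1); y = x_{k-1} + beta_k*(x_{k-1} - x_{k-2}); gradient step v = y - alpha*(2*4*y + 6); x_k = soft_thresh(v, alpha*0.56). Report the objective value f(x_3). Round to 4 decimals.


FISTA on f(x) = 4*x^2 + 6*x + 0.56*|x|
L = 8, alpha = 0.0815
Iteration 1: beta = 0.0, y = 0.9586 + 0.0*(0.9586 - 0.9586) = 0.9586
  grad(y) = 13.6688, v = y - alpha*grad = -0.1554
  prox(v) = soft_thresh(-0.1554, 0.0456) = -0.1098
Iteration 2: beta = 0.3333, y = -0.1098 + 0.3333*(-0.1098 - 0.9586) = -0.4659
  grad(y) = 2.2729, v = y - alpha*grad = -0.6511
  prox(v) = soft_thresh(-0.6511, 0.0456) = -0.6055
Iteration 3: beta = 0.5, y = -0.6055 + 0.5*(-0.6055 + 0.1098) = -0.8534
  grad(y) = -0.8268, v = y - alpha*grad = -0.786
  prox(v) = soft_thresh(-0.786, 0.0456) = -0.7403
f(x_3) = 4*(-0.7403)^2 + 6*(-0.7403) + 0.56*|-0.7403| = -1.835


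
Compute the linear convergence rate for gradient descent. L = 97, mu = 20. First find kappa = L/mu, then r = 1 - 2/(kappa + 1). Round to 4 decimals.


Step 1: Compute the condition number.
kappa = L/mu = 97/20 = 4.85
Step 2: Compute the convergence rate.
r = 1 - 2/(kappa + 1) = 1 - 2*mu/(L + mu) = (L - mu)/(L + mu) = 77/117 = 0.6581
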